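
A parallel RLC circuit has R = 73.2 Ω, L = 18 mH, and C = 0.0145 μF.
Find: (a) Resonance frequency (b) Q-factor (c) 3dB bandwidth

Step 1 — Resonance: ω₀ = 1/√(LC) = 1/√(0.018·1.45e-08) = 6.19e+04 rad/s.
Step 2 — f₀ = ω₀/(2π) = 9851 Hz.
Step 3 — Parallel Q: Q = R/(ω₀L) = 73.2/(6.19e+04·0.018) = 0.0657.
Step 4 — Bandwidth: Δω = ω₀/Q = 9.422e+05 rad/s; BW = Δω/(2π) = 1.499e+05 Hz.

(a) f₀ = 9851 Hz  (b) Q = 0.0657  (c) BW = 1.499e+05 Hz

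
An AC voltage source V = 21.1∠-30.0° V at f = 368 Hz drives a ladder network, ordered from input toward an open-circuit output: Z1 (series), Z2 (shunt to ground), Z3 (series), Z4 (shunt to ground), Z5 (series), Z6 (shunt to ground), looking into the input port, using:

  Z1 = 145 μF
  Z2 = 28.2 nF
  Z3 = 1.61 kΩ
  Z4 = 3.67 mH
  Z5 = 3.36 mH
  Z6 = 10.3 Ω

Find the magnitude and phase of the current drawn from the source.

Step 1 — Angular frequency: ω = 2π·f = 2π·368 = 2312 rad/s.
Step 2 — Component impedances:
  Z1: Z = 1/(jωC) = -j/(ω·C) = 0 - j2.983 Ω
  Z2: Z = 1/(jωC) = -j/(ω·C) = 0 - j1.534e+04 Ω
  Z3: Z = R = 1610 Ω
  Z4: Z = jωL = j·2312·0.00367 = 0 + j8.486 Ω
  Z5: Z = jωL = j·2312·0.00336 = 0 + j7.769 Ω
  Z6: Z = R = 10.3 Ω
Step 3 — Ladder network (open output): work backward from the far end, alternating series and parallel combinations. Z_in = 1595 - j165.4 Ω = 1604∠-5.9° Ω.
Step 4 — Source phasor: V = 21.1∠-30.0° V = 18.27 - j10.55 V.
Step 5 — Ohm's law: I = V / Z_total = (18.27 - j10.55) / (1595 - j165.4) = 0.01201 - j0.005367 A.
Step 6 — Convert to polar: |I| = 0.01315 A, ∠I = -24.1°.

I = 0.01315∠-24.1° A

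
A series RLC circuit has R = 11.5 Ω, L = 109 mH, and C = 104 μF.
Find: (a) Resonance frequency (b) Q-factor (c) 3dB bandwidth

Step 1 — Resonance: ω₀ = 1/√(LC) = 1/√(0.109·0.000104) = 297 rad/s.
Step 2 — f₀ = ω₀/(2π) = 47.27 Hz.
Step 3 — Series Q: Q = ω₀L/R = 297·0.109/11.5 = 2.815.
Step 4 — Bandwidth: Δω = ω₀/Q = 105.5 rad/s; BW = Δω/(2π) = 16.79 Hz.

(a) f₀ = 47.27 Hz  (b) Q = 2.815  (c) BW = 16.79 Hz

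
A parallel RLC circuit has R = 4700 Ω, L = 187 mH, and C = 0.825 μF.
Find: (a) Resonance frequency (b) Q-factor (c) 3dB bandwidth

Step 1 — Resonance: ω₀ = 1/√(LC) = 1/√(0.187·8.25e-07) = 2546 rad/s.
Step 2 — f₀ = ω₀/(2π) = 405.2 Hz.
Step 3 — Parallel Q: Q = R/(ω₀L) = 4700/(2546·0.187) = 9.872.
Step 4 — Bandwidth: Δω = ω₀/Q = 257.9 rad/s; BW = Δω/(2π) = 41.05 Hz.

(a) f₀ = 405.2 Hz  (b) Q = 9.872  (c) BW = 41.05 Hz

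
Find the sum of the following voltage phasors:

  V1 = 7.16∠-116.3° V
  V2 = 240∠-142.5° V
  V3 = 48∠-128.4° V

Step 1 — Convert each phasor to rectangular form:
  V1 = 7.16·(cos(-116.3°) + j·sin(-116.3°)) = -3.172 - j6.419 V
  V2 = 240·(cos(-142.5°) + j·sin(-142.5°)) = -190.4 - j146.1 V
  V3 = 48·(cos(-128.4°) + j·sin(-128.4°)) = -29.82 - j37.62 V
Step 2 — Sum components: V_total = -223.4 - j190.1 V.
Step 3 — Convert to polar: |V_total| = 293.4 V, ∠V_total = -139.6°.

V_total = 293.4∠-139.6° V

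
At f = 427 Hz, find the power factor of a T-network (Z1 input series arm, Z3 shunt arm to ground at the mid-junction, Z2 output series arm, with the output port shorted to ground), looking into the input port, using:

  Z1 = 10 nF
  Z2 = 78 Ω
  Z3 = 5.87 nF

Step 1 — Angular frequency: ω = 2π·f = 2π·427 = 2683 rad/s.
Step 2 — Component impedances:
  Z1: Z = 1/(jωC) = -j/(ω·C) = 0 - j3.727e+04 Ω
  Z2: Z = R = 78 Ω
  Z3: Z = 1/(jωC) = -j/(ω·C) = 0 - j6.35e+04 Ω
Step 3 — With the output port shorted to ground, the output series arm Z2 runs from the junction to ground; the shunt arm Z3 also runs from the junction to ground. They appear in parallel: Z3 || Z2 = 78 - j0.09582 Ω.
Step 4 — Series with input arm Z1: Z_in = Z1 + (Z3 || Z2) = 78 - j3.727e+04 Ω = 3.727e+04∠-89.9° Ω.
Step 5 — Power factor: PF = cos(φ) = Re(Z)/|Z| = 78/3.727e+04 = 0.002093.
Step 6 — Type: Im(Z) = -3.727e+04 ⇒ leading (phase φ = -89.9°).

PF = 0.002093 (leading, φ = -89.9°)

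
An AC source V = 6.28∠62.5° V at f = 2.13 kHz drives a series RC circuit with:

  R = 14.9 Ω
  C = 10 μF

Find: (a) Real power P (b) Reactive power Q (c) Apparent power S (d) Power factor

Step 1 — Angular frequency: ω = 2π·f = 2π·2130 = 1.338e+04 rad/s.
Step 2 — Component impedances:
  R: Z = R = 14.9 Ω
  C: Z = 1/(jωC) = -j/(ω·C) = 0 - j7.472 Ω
Step 3 — Series combination: Z_total = R + C = 14.9 - j7.472 Ω = 16.67∠-26.6° Ω.
Step 4 — Source phasor: V = 6.28∠62.5° V = 2.9 + j5.57 V.
Step 5 — Current: I = V / Z = 0.005702 + j0.3767 A = 0.3768∠89.1° A.
Step 6 — Complex power: S = V·I* = 2.115 - j1.061 VA.
Step 7 — Real power: P = Re(S) = 2.115 W.
Step 8 — Reactive power: Q = Im(S) = -1.061 VAR.
Step 9 — Apparent power: |S| = 2.366 VA.
Step 10 — Power factor: PF = P/|S| = 0.8939 (leading).

(a) P = 2.115 W  (b) Q = -1.061 VAR  (c) S = 2.366 VA  (d) PF = 0.8939 (leading)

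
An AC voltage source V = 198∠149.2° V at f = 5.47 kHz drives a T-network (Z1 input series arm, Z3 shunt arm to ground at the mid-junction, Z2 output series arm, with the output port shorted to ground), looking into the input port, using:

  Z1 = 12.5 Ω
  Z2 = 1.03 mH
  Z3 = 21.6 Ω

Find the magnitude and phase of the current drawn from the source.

Step 1 — Angular frequency: ω = 2π·f = 2π·5470 = 3.437e+04 rad/s.
Step 2 — Component impedances:
  Z1: Z = R = 12.5 Ω
  Z2: Z = jωL = j·3.437e+04·0.00103 = 0 + j35.4 Ω
  Z3: Z = R = 21.6 Ω
Step 3 — With the output port shorted to ground, the output series arm Z2 runs from the junction to ground; the shunt arm Z3 also runs from the junction to ground. They appear in parallel: Z3 || Z2 = 15.74 + j9.604 Ω.
Step 4 — Series with input arm Z1: Z_in = Z1 + (Z3 || Z2) = 28.24 + j9.604 Ω = 29.83∠18.8° Ω.
Step 5 — Source phasor: V = 198∠149.2° V = -170.1 + j101.4 V.
Step 6 — Ohm's law: I = V / Z_total = (-170.1 + j101.4) / (28.24 + j9.604) = -4.304 + j5.054 A.
Step 7 — Convert to polar: |I| = 6.638 A, ∠I = 130.4°.

I = 6.638∠130.4° A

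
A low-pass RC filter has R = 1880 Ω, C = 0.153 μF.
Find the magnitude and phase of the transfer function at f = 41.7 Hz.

Step 1 — Angular frequency: ω = 2π·41.7 = 262 rad/s.
Step 2 — Transfer function: H(jω) = 1/(1 + jωRC).
Step 3 — Denominator: 1 + jωRC = 1 + j·262·1880·1.53e-07 = 1 + j0.07536.
Step 4 — H = 0.9944 - j0.07494.
Step 5 — Magnitude: |H| = 0.9972 (-0.0 dB); phase: φ = -4.3°.

|H| = 0.9972 (-0.0 dB), φ = -4.3°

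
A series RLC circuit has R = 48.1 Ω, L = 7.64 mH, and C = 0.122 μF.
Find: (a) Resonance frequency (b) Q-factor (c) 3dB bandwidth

Step 1 — Resonance condition Im(Z)=0 gives ω₀ = 1/√(LC).
Step 2 — ω₀ = 1/√(0.00764·1.22e-07) = 3.275e+04 rad/s.
Step 3 — f₀ = ω₀/(2π) = 5213 Hz.
Step 4 — Series Q: Q = ω₀L/R = 3.275e+04·0.00764/48.1 = 5.203.
Step 5 — 3dB bandwidth: Δω = ω₀/Q = 6296 rad/s; BW = Δω/(2π) = 1002 Hz.

(a) f₀ = 5213 Hz  (b) Q = 5.203  (c) BW = 1002 Hz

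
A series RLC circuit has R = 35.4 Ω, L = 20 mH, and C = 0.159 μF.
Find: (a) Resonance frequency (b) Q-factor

Step 1 — Resonance condition Im(Z)=0 gives ω₀ = 1/√(LC).
Step 2 — ω₀ = 1/√(0.02·1.59e-07) = 1.773e+04 rad/s.
Step 3 — f₀ = ω₀/(2π) = 2822 Hz.
Step 4 — Series Q: Q = ω₀L/R = 1.773e+04·0.02/35.4 = 10.02.

(a) f₀ = 2822 Hz  (b) Q = 10.02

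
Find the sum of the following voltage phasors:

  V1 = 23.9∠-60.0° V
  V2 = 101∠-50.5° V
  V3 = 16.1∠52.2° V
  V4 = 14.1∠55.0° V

Step 1 — Convert each phasor to rectangular form:
  V1 = 23.9·(cos(-60.0°) + j·sin(-60.0°)) = 11.95 - j20.7 V
  V2 = 101·(cos(-50.5°) + j·sin(-50.5°)) = 64.24 - j77.93 V
  V3 = 16.1·(cos(52.2°) + j·sin(52.2°)) = 9.868 + j12.72 V
  V4 = 14.1·(cos(55.0°) + j·sin(55.0°)) = 8.087 + j11.55 V
Step 2 — Sum components: V_total = 94.15 - j74.36 V.
Step 3 — Convert to polar: |V_total| = 120 V, ∠V_total = -38.3°.

V_total = 120∠-38.3° V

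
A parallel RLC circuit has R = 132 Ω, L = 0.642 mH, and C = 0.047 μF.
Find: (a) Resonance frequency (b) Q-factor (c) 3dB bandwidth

Step 1 — Resonance: ω₀ = 1/√(LC) = 1/√(0.000642·4.7e-08) = 1.82e+05 rad/s.
Step 2 — f₀ = ω₀/(2π) = 2.897e+04 Hz.
Step 3 — Parallel Q: Q = R/(ω₀L) = 132/(1.82e+05·0.000642) = 1.129.
Step 4 — Bandwidth: Δω = ω₀/Q = 1.612e+05 rad/s; BW = Δω/(2π) = 2.565e+04 Hz.

(a) f₀ = 2.897e+04 Hz  (b) Q = 1.129  (c) BW = 2.565e+04 Hz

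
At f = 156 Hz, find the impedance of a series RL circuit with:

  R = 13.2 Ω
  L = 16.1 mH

Step 1 — Angular frequency: ω = 2π·f = 2π·156 = 980.2 rad/s.
Step 2 — Component impedances:
  R: Z = R = 13.2 Ω
  L: Z = jωL = j·980.2·0.0161 = 0 + j15.78 Ω
Step 3 — Series combination: Z_total = R + L = 13.2 + j15.78 Ω = 20.57∠50.1° Ω.

Z = 13.2 + j15.78 Ω = 20.57∠50.1° Ω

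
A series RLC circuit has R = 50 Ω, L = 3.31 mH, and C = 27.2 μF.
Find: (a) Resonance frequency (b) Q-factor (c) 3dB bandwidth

Step 1 — Resonance condition Im(Z)=0 gives ω₀ = 1/√(LC).
Step 2 — ω₀ = 1/√(0.00331·2.72e-05) = 3333 rad/s.
Step 3 — f₀ = ω₀/(2π) = 530.4 Hz.
Step 4 — Series Q: Q = ω₀L/R = 3333·0.00331/50 = 0.2206.
Step 5 — 3dB bandwidth: Δω = ω₀/Q = 1.511e+04 rad/s; BW = Δω/(2π) = 2404 Hz.

(a) f₀ = 530.4 Hz  (b) Q = 0.2206  (c) BW = 2404 Hz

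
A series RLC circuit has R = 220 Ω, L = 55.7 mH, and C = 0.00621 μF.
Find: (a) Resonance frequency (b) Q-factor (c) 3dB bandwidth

Step 1 — Resonance condition Im(Z)=0 gives ω₀ = 1/√(LC).
Step 2 — ω₀ = 1/√(0.0557·6.21e-09) = 5.377e+04 rad/s.
Step 3 — f₀ = ω₀/(2π) = 8557 Hz.
Step 4 — Series Q: Q = ω₀L/R = 5.377e+04·0.0557/220 = 13.61.
Step 5 — 3dB bandwidth: Δω = ω₀/Q = 3950 rad/s; BW = Δω/(2π) = 628.6 Hz.

(a) f₀ = 8557 Hz  (b) Q = 13.61  (c) BW = 628.6 Hz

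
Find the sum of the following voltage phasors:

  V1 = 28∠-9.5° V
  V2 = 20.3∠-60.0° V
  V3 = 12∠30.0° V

Step 1 — Convert each phasor to rectangular form:
  V1 = 28·(cos(-9.5°) + j·sin(-9.5°)) = 27.62 - j4.621 V
  V2 = 20.3·(cos(-60.0°) + j·sin(-60.0°)) = 10.15 - j17.58 V
  V3 = 12·(cos(30.0°) + j·sin(30.0°)) = 10.39 + j6 V
Step 2 — Sum components: V_total = 48.16 - j16.2 V.
Step 3 — Convert to polar: |V_total| = 50.81 V, ∠V_total = -18.6°.

V_total = 50.81∠-18.6° V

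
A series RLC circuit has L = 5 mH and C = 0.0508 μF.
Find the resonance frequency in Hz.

Step 1 — Resonance condition Im(Z)=0 gives ω₀ = 1/√(LC).
Step 2 — ω₀ = 1/√(0.005·5.08e-08) = 6.275e+04 rad/s.
Step 3 — f₀ = ω₀/(2π) = 9986 Hz.

f₀ = 9986 Hz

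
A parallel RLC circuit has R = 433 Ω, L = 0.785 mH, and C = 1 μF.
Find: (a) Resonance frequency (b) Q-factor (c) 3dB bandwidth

Step 1 — Resonance: ω₀ = 1/√(LC) = 1/√(0.000785·1e-06) = 3.569e+04 rad/s.
Step 2 — f₀ = ω₀/(2π) = 5680 Hz.
Step 3 — Parallel Q: Q = R/(ω₀L) = 433/(3.569e+04·0.000785) = 15.45.
Step 4 — Bandwidth: Δω = ω₀/Q = 2309 rad/s; BW = Δω/(2π) = 367.6 Hz.

(a) f₀ = 5680 Hz  (b) Q = 15.45  (c) BW = 367.6 Hz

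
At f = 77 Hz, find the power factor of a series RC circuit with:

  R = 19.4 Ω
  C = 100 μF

Step 1 — Angular frequency: ω = 2π·f = 2π·77 = 483.8 rad/s.
Step 2 — Component impedances:
  R: Z = R = 19.4 Ω
  C: Z = 1/(jωC) = -j/(ω·C) = 0 - j20.67 Ω
Step 3 — Series combination: Z_total = R + C = 19.4 - j20.67 Ω = 28.35∠-46.8° Ω.
Step 4 — Power factor: PF = cos(φ) = Re(Z)/|Z| = 19.4/28.348 = 0.6844.
Step 5 — Type: Im(Z) = -20.67 ⇒ leading (phase φ = -46.8°).

PF = 0.6844 (leading, φ = -46.8°)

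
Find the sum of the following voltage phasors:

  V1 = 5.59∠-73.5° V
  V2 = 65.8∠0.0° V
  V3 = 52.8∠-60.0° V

Step 1 — Convert each phasor to rectangular form:
  V1 = 5.59·(cos(-73.5°) + j·sin(-73.5°)) = 1.588 - j5.36 V
  V2 = 65.8·(cos(0.0°) + j·sin(0.0°)) = 65.8 V
  V3 = 52.8·(cos(-60.0°) + j·sin(-60.0°)) = 26.4 - j45.73 V
Step 2 — Sum components: V_total = 93.79 - j51.09 V.
Step 3 — Convert to polar: |V_total| = 106.8 V, ∠V_total = -28.6°.

V_total = 106.8∠-28.6° V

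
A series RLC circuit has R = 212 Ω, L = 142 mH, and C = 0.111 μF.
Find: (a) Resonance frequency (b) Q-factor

Step 1 — Resonance condition Im(Z)=0 gives ω₀ = 1/√(LC).
Step 2 — ω₀ = 1/√(0.142·1.11e-07) = 7965 rad/s.
Step 3 — f₀ = ω₀/(2π) = 1268 Hz.
Step 4 — Series Q: Q = ω₀L/R = 7965·0.142/212 = 5.335.

(a) f₀ = 1268 Hz  (b) Q = 5.335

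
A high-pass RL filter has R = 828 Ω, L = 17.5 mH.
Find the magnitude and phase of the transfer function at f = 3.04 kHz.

Step 1 — Angular frequency: ω = 2π·3040 = 1.91e+04 rad/s.
Step 2 — Transfer function: H(jω) = jωL/(R + jωL).
Step 3 — Numerator jωL = j·334.3; denominator R + jωL = 828 + j334.3.
Step 4 — H = 0.1401 + j0.3471.
Step 5 — Magnitude: |H| = 0.3743 (-8.5 dB); phase: φ = 68.0°.

|H| = 0.3743 (-8.5 dB), φ = 68.0°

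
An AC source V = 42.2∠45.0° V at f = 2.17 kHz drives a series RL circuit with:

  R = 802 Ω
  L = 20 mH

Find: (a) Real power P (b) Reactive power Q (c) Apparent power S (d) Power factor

Step 1 — Angular frequency: ω = 2π·f = 2π·2170 = 1.363e+04 rad/s.
Step 2 — Component impedances:
  R: Z = R = 802 Ω
  L: Z = jωL = j·1.363e+04·0.02 = 0 + j272.7 Ω
Step 3 — Series combination: Z_total = R + L = 802 + j272.7 Ω = 847.1∠18.8° Ω.
Step 4 — Source phasor: V = 42.2∠45.0° V = 29.84 + j29.84 V.
Step 5 — Current: I = V / Z = 0.04469 + j0.02201 A = 0.04982∠26.2° A.
Step 6 — Complex power: S = V·I* = 1.99 + j0.6768 VA.
Step 7 — Real power: P = Re(S) = 1.99 W.
Step 8 — Reactive power: Q = Im(S) = 0.6768 VAR.
Step 9 — Apparent power: |S| = 2.102 VA.
Step 10 — Power factor: PF = P/|S| = 0.9468 (lagging).

(a) P = 1.99 W  (b) Q = 0.6768 VAR  (c) S = 2.102 VA  (d) PF = 0.9468 (lagging)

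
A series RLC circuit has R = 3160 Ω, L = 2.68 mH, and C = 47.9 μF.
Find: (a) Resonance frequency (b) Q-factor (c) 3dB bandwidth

Step 1 — Resonance: ω₀ = 1/√(LC) = 1/√(0.00268·4.79e-05) = 2791 rad/s.
Step 2 — f₀ = ω₀/(2π) = 444.2 Hz.
Step 3 — Series Q: Q = ω₀L/R = 2791·0.00268/3160 = 0.002367.
Step 4 — Bandwidth: Δω = ω₀/Q = 1.179e+06 rad/s; BW = Δω/(2π) = 1.877e+05 Hz.

(a) f₀ = 444.2 Hz  (b) Q = 0.002367  (c) BW = 1.877e+05 Hz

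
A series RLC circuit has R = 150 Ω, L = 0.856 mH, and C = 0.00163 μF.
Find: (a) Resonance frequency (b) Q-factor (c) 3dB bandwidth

Step 1 — Resonance condition Im(Z)=0 gives ω₀ = 1/√(LC).
Step 2 — ω₀ = 1/√(0.000856·1.63e-09) = 8.466e+05 rad/s.
Step 3 — f₀ = ω₀/(2π) = 1.347e+05 Hz.
Step 4 — Series Q: Q = ω₀L/R = 8.466e+05·0.000856/150 = 4.831.
Step 5 — 3dB bandwidth: Δω = ω₀/Q = 1.752e+05 rad/s; BW = Δω/(2π) = 2.789e+04 Hz.

(a) f₀ = 1.347e+05 Hz  (b) Q = 4.831  (c) BW = 2.789e+04 Hz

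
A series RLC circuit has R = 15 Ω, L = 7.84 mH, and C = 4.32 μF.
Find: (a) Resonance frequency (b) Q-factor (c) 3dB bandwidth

Step 1 — Resonance: ω₀ = 1/√(LC) = 1/√(0.00784·4.32e-06) = 5434 rad/s.
Step 2 — f₀ = ω₀/(2π) = 864.8 Hz.
Step 3 — Series Q: Q = ω₀L/R = 5434·0.00784/15 = 2.84.
Step 4 — Bandwidth: Δω = ω₀/Q = 1913 rad/s; BW = Δω/(2π) = 304.5 Hz.

(a) f₀ = 864.8 Hz  (b) Q = 2.84  (c) BW = 304.5 Hz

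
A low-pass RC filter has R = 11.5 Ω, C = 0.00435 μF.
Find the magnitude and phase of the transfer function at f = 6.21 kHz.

Step 1 — Angular frequency: ω = 2π·6210 = 3.902e+04 rad/s.
Step 2 — Transfer function: H(jω) = 1/(1 + jωRC).
Step 3 — Denominator: 1 + jωRC = 1 + j·3.902e+04·11.5·4.35e-09 = 1 + j0.001952.
Step 4 — H = 1 - j0.001952.
Step 5 — Magnitude: |H| = 1 (-0.0 dB); phase: φ = -0.1°.

|H| = 1 (-0.0 dB), φ = -0.1°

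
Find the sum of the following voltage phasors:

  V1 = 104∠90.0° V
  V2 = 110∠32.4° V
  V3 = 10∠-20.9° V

Step 1 — Convert each phasor to rectangular form:
  V1 = 104·(cos(90.0°) + j·sin(90.0°)) = 0 + j104 V
  V2 = 110·(cos(32.4°) + j·sin(32.4°)) = 92.88 + j58.94 V
  V3 = 10·(cos(-20.9°) + j·sin(-20.9°)) = 9.342 - j3.567 V
Step 2 — Sum components: V_total = 102.2 + j159.4 V.
Step 3 — Convert to polar: |V_total| = 189.3 V, ∠V_total = 57.3°.

V_total = 189.3∠57.3° V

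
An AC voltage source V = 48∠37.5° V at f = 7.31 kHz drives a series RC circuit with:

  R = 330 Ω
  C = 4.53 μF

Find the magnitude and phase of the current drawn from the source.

Step 1 — Angular frequency: ω = 2π·f = 2π·7310 = 4.593e+04 rad/s.
Step 2 — Component impedances:
  R: Z = R = 330 Ω
  C: Z = 1/(jωC) = -j/(ω·C) = 0 - j4.806 Ω
Step 3 — Series combination: Z_total = R + C = 330 - j4.806 Ω = 330∠-0.8° Ω.
Step 4 — Source phasor: V = 48∠37.5° V = 38.08 + j29.22 V.
Step 5 — Ohm's law: I = V / Z_total = (38.08 + j29.22) / (330 - j4.806) = 0.1141 + j0.09021 A.
Step 6 — Convert to polar: |I| = 0.1454 A, ∠I = 38.3°.

I = 0.1454∠38.3° A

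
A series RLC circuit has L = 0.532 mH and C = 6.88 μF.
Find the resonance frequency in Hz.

Step 1 — Resonance condition Im(Z)=0 gives ω₀ = 1/√(LC).
Step 2 — ω₀ = 1/√(0.000532·6.88e-06) = 1.653e+04 rad/s.
Step 3 — f₀ = ω₀/(2π) = 2631 Hz.

f₀ = 2631 Hz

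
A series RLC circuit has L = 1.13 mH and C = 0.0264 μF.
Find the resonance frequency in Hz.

Step 1 — Resonance condition Im(Z)=0 gives ω₀ = 1/√(LC).
Step 2 — ω₀ = 1/√(0.00113·2.64e-08) = 1.831e+05 rad/s.
Step 3 — f₀ = ω₀/(2π) = 2.914e+04 Hz.

f₀ = 2.914e+04 Hz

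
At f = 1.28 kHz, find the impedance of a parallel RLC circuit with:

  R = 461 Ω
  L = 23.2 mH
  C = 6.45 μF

Step 1 — Angular frequency: ω = 2π·f = 2π·1280 = 8042 rad/s.
Step 2 — Component impedances:
  R: Z = R = 461 Ω
  L: Z = jωL = j·8042·0.0232 = 0 + j186.6 Ω
  C: Z = 1/(jωC) = -j/(ω·C) = 0 - j19.28 Ω
Step 3 — Parallel combination: 1/Z_total = 1/R + 1/L + 1/C; Z_total = 1 - j21.45 Ω = 21.48∠-87.3° Ω.

Z = 1 - j21.45 Ω = 21.48∠-87.3° Ω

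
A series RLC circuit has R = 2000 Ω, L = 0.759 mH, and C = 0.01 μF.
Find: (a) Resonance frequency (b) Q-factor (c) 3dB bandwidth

Step 1 — Resonance condition Im(Z)=0 gives ω₀ = 1/√(LC).
Step 2 — ω₀ = 1/√(0.000759·1e-08) = 3.63e+05 rad/s.
Step 3 — f₀ = ω₀/(2π) = 5.777e+04 Hz.
Step 4 — Series Q: Q = ω₀L/R = 3.63e+05·0.000759/2000 = 0.1377.
Step 5 — 3dB bandwidth: Δω = ω₀/Q = 2.635e+06 rad/s; BW = Δω/(2π) = 4.194e+05 Hz.

(a) f₀ = 5.777e+04 Hz  (b) Q = 0.1377  (c) BW = 4.194e+05 Hz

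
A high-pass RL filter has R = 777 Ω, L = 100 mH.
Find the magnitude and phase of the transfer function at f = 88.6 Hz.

Step 1 — Angular frequency: ω = 2π·88.6 = 556.7 rad/s.
Step 2 — Transfer function: H(jω) = jωL/(R + jωL).
Step 3 — Numerator jωL = j·55.67; denominator R + jωL = 777 + j55.67.
Step 4 — H = 0.005107 + j0.07128.
Step 5 — Magnitude: |H| = 0.07146 (-22.9 dB); phase: φ = 85.9°.

|H| = 0.07146 (-22.9 dB), φ = 85.9°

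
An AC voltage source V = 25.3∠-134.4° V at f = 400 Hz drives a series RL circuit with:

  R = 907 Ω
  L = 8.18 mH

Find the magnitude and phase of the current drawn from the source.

Step 1 — Angular frequency: ω = 2π·f = 2π·400 = 2513 rad/s.
Step 2 — Component impedances:
  R: Z = R = 907 Ω
  L: Z = jωL = j·2513·0.00818 = 0 + j20.56 Ω
Step 3 — Series combination: Z_total = R + L = 907 + j20.56 Ω = 907.2∠1.3° Ω.
Step 4 — Source phasor: V = 25.3∠-134.4° V = -17.7 - j18.08 V.
Step 5 — Ohm's law: I = V / Z_total = (-17.7 - j18.08) / (907 + j20.56) = -0.01996 - j0.01948 A.
Step 6 — Convert to polar: |I| = 0.02789 A, ∠I = -135.7°.

I = 0.02789∠-135.7° A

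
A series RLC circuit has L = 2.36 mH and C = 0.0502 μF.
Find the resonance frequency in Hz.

Step 1 — Resonance condition Im(Z)=0 gives ω₀ = 1/√(LC).
Step 2 — ω₀ = 1/√(0.00236·5.02e-08) = 9.187e+04 rad/s.
Step 3 — f₀ = ω₀/(2π) = 1.462e+04 Hz.

f₀ = 1.462e+04 Hz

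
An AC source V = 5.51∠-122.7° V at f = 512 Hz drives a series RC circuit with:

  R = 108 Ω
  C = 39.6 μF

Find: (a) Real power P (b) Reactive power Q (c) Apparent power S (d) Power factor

Step 1 — Angular frequency: ω = 2π·f = 2π·512 = 3217 rad/s.
Step 2 — Component impedances:
  R: Z = R = 108 Ω
  C: Z = 1/(jωC) = -j/(ω·C) = 0 - j7.85 Ω
Step 3 — Series combination: Z_total = R + C = 108 - j7.85 Ω = 108.3∠-4.2° Ω.
Step 4 — Source phasor: V = 5.51∠-122.7° V = -2.977 - j4.637 V.
Step 5 — Current: I = V / Z = -0.02431 - j0.0447 A = 0.05088∠-118.5° A.
Step 6 — Complex power: S = V·I* = 0.2796 - j0.02032 VA.
Step 7 — Real power: P = Re(S) = 0.2796 W.
Step 8 — Reactive power: Q = Im(S) = -0.02032 VAR.
Step 9 — Apparent power: |S| = 0.2804 VA.
Step 10 — Power factor: PF = P/|S| = 0.9974 (leading).

(a) P = 0.2796 W  (b) Q = -0.02032 VAR  (c) S = 0.2804 VA  (d) PF = 0.9974 (leading)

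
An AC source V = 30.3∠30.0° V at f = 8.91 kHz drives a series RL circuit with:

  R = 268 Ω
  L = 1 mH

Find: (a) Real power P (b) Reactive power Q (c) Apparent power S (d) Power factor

Step 1 — Angular frequency: ω = 2π·f = 2π·8910 = 5.598e+04 rad/s.
Step 2 — Component impedances:
  R: Z = R = 268 Ω
  L: Z = jωL = j·5.598e+04·0.001 = 0 + j55.98 Ω
Step 3 — Series combination: Z_total = R + L = 268 + j55.98 Ω = 273.8∠11.8° Ω.
Step 4 — Source phasor: V = 30.3∠30.0° V = 26.24 + j15.15 V.
Step 5 — Current: I = V / Z = 0.1051 + j0.03457 A = 0.1107∠18.2° A.
Step 6 — Complex power: S = V·I* = 3.282 + j0.6857 VA.
Step 7 — Real power: P = Re(S) = 3.282 W.
Step 8 — Reactive power: Q = Im(S) = 0.6857 VAR.
Step 9 — Apparent power: |S| = 3.353 VA.
Step 10 — Power factor: PF = P/|S| = 0.9789 (lagging).

(a) P = 3.282 W  (b) Q = 0.6857 VAR  (c) S = 3.353 VA  (d) PF = 0.9789 (lagging)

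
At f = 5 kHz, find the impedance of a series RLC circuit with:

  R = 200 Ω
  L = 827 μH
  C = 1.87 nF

Step 1 — Angular frequency: ω = 2π·f = 2π·5000 = 3.142e+04 rad/s.
Step 2 — Component impedances:
  R: Z = R = 200 Ω
  L: Z = jωL = j·3.142e+04·0.000827 = 0 + j25.98 Ω
  C: Z = 1/(jωC) = -j/(ω·C) = 0 - j1.702e+04 Ω
Step 3 — Series combination: Z_total = R + L + C = 200 - j1.7e+04 Ω = 1.7e+04∠-89.3° Ω.

Z = 200 - j1.7e+04 Ω = 1.7e+04∠-89.3° Ω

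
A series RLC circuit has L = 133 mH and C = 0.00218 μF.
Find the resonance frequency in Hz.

Step 1 — Resonance condition Im(Z)=0 gives ω₀ = 1/√(LC).
Step 2 — ω₀ = 1/√(0.133·2.18e-09) = 5.873e+04 rad/s.
Step 3 — f₀ = ω₀/(2π) = 9347 Hz.

f₀ = 9347 Hz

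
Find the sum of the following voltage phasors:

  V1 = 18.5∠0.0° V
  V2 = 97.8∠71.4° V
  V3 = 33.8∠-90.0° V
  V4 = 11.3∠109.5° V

Step 1 — Convert each phasor to rectangular form:
  V1 = 18.5·(cos(0.0°) + j·sin(0.0°)) = 18.5 V
  V2 = 97.8·(cos(71.4°) + j·sin(71.4°)) = 31.19 + j92.69 V
  V3 = 33.8·(cos(-90.0°) + j·sin(-90.0°)) = 0 - j33.8 V
  V4 = 11.3·(cos(109.5°) + j·sin(109.5°)) = -3.772 + j10.65 V
Step 2 — Sum components: V_total = 45.92 + j69.54 V.
Step 3 — Convert to polar: |V_total| = 83.34 V, ∠V_total = 56.6°.

V_total = 83.34∠56.6° V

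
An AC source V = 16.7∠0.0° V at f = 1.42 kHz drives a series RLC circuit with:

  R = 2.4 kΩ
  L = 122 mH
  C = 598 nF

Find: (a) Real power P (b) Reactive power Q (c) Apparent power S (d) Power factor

Step 1 — Angular frequency: ω = 2π·f = 2π·1420 = 8922 rad/s.
Step 2 — Component impedances:
  R: Z = R = 2400 Ω
  L: Z = jωL = j·8922·0.122 = 0 + j1088 Ω
  C: Z = 1/(jωC) = -j/(ω·C) = 0 - j187.4 Ω
Step 3 — Series combination: Z_total = R + L + C = 2400 + j901.1 Ω = 2564∠20.6° Ω.
Step 4 — Source phasor: V = 16.7∠0.0° V = 16.7 V.
Step 5 — Current: I = V / Z = 0.006099 - j0.00229 A = 0.006514∠-20.6° A.
Step 6 — Complex power: S = V·I* = 0.1018 + j0.03824 VA.
Step 7 — Real power: P = Re(S) = 0.1018 W.
Step 8 — Reactive power: Q = Im(S) = 0.03824 VAR.
Step 9 — Apparent power: |S| = 0.1088 VA.
Step 10 — Power factor: PF = P/|S| = 0.9362 (lagging).

(a) P = 0.1018 W  (b) Q = 0.03824 VAR  (c) S = 0.1088 VA  (d) PF = 0.9362 (lagging)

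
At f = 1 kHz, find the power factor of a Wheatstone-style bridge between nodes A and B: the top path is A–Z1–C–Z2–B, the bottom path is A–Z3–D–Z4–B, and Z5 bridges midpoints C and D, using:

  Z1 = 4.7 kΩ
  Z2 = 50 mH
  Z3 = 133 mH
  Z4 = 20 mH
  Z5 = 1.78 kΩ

Step 1 — Angular frequency: ω = 2π·f = 2π·1000 = 6283 rad/s.
Step 2 — Component impedances:
  Z1: Z = R = 4700 Ω
  Z2: Z = jωL = j·6283·0.05 = 0 + j314.2 Ω
  Z3: Z = jωL = j·6283·0.133 = 0 + j835.7 Ω
  Z4: Z = jωL = j·6283·0.02 = 0 + j125.7 Ω
  Z5: Z = R = 1780 Ω
Step 3 — Bridge requires nodal analysis (the Z5 bridge couples midpoints C and D, so the two paths cannot be reduced to a simple series/parallel combination). Setting node B to ground and injecting 1 A at node A, the 3-node admittance system at A, C, D solves to V_A = Z_AB = 182.9 + j902.2 Ω = 920.6∠78.5° Ω.
Step 4 — Power factor: PF = cos(φ) = Re(Z)/|Z| = 182.9/920.6 = 0.1987.
Step 5 — Type: Im(Z) = 902.2 ⇒ lagging (phase φ = 78.5°).

PF = 0.1987 (lagging, φ = 78.5°)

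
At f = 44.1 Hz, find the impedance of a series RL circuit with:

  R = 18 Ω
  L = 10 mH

Step 1 — Angular frequency: ω = 2π·f = 2π·44.1 = 277.1 rad/s.
Step 2 — Component impedances:
  R: Z = R = 18 Ω
  L: Z = jωL = j·277.1·0.01 = 0 + j2.771 Ω
Step 3 — Series combination: Z_total = R + L = 18 + j2.771 Ω = 18.21∠8.8° Ω.

Z = 18 + j2.771 Ω = 18.21∠8.8° Ω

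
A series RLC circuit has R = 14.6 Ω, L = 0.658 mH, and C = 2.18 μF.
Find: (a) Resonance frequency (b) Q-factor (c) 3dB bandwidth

Step 1 — Resonance: ω₀ = 1/√(LC) = 1/√(0.000658·2.18e-06) = 2.64e+04 rad/s.
Step 2 — f₀ = ω₀/(2π) = 4202 Hz.
Step 3 — Series Q: Q = ω₀L/R = 2.64e+04·0.000658/14.6 = 1.19.
Step 4 — Bandwidth: Δω = ω₀/Q = 2.219e+04 rad/s; BW = Δω/(2π) = 3531 Hz.

(a) f₀ = 4202 Hz  (b) Q = 1.19  (c) BW = 3531 Hz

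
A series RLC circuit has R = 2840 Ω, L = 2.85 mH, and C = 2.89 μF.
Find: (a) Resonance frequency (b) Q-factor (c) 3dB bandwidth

Step 1 — Resonance: ω₀ = 1/√(LC) = 1/√(0.00285·2.89e-06) = 1.102e+04 rad/s.
Step 2 — f₀ = ω₀/(2π) = 1754 Hz.
Step 3 — Series Q: Q = ω₀L/R = 1.102e+04·0.00285/2840 = 0.01106.
Step 4 — Bandwidth: Δω = ω₀/Q = 9.965e+05 rad/s; BW = Δω/(2π) = 1.586e+05 Hz.

(a) f₀ = 1754 Hz  (b) Q = 0.01106  (c) BW = 1.586e+05 Hz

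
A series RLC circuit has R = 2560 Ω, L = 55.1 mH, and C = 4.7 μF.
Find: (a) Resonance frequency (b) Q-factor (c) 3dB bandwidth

Step 1 — Resonance condition Im(Z)=0 gives ω₀ = 1/√(LC).
Step 2 — ω₀ = 1/√(0.0551·4.7e-06) = 1965 rad/s.
Step 3 — f₀ = ω₀/(2π) = 312.7 Hz.
Step 4 — Series Q: Q = ω₀L/R = 1965·0.0551/2560 = 0.04229.
Step 5 — 3dB bandwidth: Δω = ω₀/Q = 4.646e+04 rad/s; BW = Δω/(2π) = 7394 Hz.

(a) f₀ = 312.7 Hz  (b) Q = 0.04229  (c) BW = 7394 Hz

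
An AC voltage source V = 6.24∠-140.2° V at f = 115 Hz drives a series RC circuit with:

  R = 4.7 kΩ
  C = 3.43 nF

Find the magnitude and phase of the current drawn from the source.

Step 1 — Angular frequency: ω = 2π·f = 2π·115 = 722.6 rad/s.
Step 2 — Component impedances:
  R: Z = R = 4700 Ω
  C: Z = 1/(jωC) = -j/(ω·C) = 0 - j4.035e+05 Ω
Step 3 — Series combination: Z_total = R + C = 4700 - j4.035e+05 Ω = 4.035e+05∠-89.3° Ω.
Step 4 — Source phasor: V = 6.24∠-140.2° V = -4.794 - j3.994 V.
Step 5 — Ohm's law: I = V / Z_total = (-4.794 - j3.994) / (4700 - j4.035e+05) = 9.76e-06 - j1.2e-05 A.
Step 6 — Convert to polar: |I| = 1.546e-05 A, ∠I = -50.9°.

I = 1.546e-05∠-50.9° A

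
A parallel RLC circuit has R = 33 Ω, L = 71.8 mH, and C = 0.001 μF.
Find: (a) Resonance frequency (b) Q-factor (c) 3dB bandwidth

Step 1 — Resonance: ω₀ = 1/√(LC) = 1/√(0.0718·1e-09) = 1.18e+05 rad/s.
Step 2 — f₀ = ω₀/(2π) = 1.878e+04 Hz.
Step 3 — Parallel Q: Q = R/(ω₀L) = 33/(1.18e+05·0.0718) = 0.003895.
Step 4 — Bandwidth: Δω = ω₀/Q = 3.03e+07 rad/s; BW = Δω/(2π) = 4.823e+06 Hz.

(a) f₀ = 1.878e+04 Hz  (b) Q = 0.003895  (c) BW = 4.823e+06 Hz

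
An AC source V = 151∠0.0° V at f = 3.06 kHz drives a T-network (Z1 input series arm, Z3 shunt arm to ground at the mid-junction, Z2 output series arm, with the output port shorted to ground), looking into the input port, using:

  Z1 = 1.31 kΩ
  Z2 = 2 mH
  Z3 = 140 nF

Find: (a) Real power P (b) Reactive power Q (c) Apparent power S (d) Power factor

Step 1 — Angular frequency: ω = 2π·f = 2π·3060 = 1.923e+04 rad/s.
Step 2 — Component impedances:
  Z1: Z = R = 1310 Ω
  Z2: Z = jωL = j·1.923e+04·0.002 = 0 + j38.45 Ω
  Z3: Z = 1/(jωC) = -j/(ω·C) = 0 - j371.5 Ω
Step 3 — With the output port shorted to ground, the output series arm Z2 runs from the junction to ground; the shunt arm Z3 also runs from the junction to ground. They appear in parallel: Z3 || Z2 = 0 + j42.89 Ω.
Step 4 — Series with input arm Z1: Z_in = Z1 + (Z3 || Z2) = 1310 + j42.89 Ω = 1311∠1.9° Ω.
Step 5 — Source phasor: V = 151∠0.0° V = 151 V.
Step 6 — Current: I = V / Z = 0.1151 - j0.00377 A = 0.1152∠-1.9° A.
Step 7 — Complex power: S = V·I* = 17.39 + j0.5693 VA.
Step 8 — Real power: P = Re(S) = 17.39 W.
Step 9 — Reactive power: Q = Im(S) = 0.5693 VAR.
Step 10 — Apparent power: |S| = 17.4 VA.
Step 11 — Power factor: PF = P/|S| = 0.9995 (lagging).

(a) P = 17.39 W  (b) Q = 0.5693 VAR  (c) S = 17.4 VA  (d) PF = 0.9995 (lagging)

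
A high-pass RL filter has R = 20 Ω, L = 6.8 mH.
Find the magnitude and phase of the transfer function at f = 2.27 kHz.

Step 1 — Angular frequency: ω = 2π·2270 = 1.426e+04 rad/s.
Step 2 — Transfer function: H(jω) = jωL/(R + jωL).
Step 3 — Numerator jωL = j·96.99; denominator R + jωL = 20 + j96.99.
Step 4 — H = 0.9592 + j0.1978.
Step 5 — Magnitude: |H| = 0.9794 (-0.2 dB); phase: φ = 11.7°.

|H| = 0.9794 (-0.2 dB), φ = 11.7°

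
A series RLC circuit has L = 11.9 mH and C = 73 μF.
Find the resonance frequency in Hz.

Step 1 — Resonance condition Im(Z)=0 gives ω₀ = 1/√(LC).
Step 2 — ω₀ = 1/√(0.0119·7.3e-05) = 1073 rad/s.
Step 3 — f₀ = ω₀/(2π) = 170.8 Hz.

f₀ = 170.8 Hz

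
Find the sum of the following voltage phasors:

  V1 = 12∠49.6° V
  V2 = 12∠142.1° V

Step 1 — Convert each phasor to rectangular form:
  V1 = 12·(cos(49.6°) + j·sin(49.6°)) = 7.777 + j9.138 V
  V2 = 12·(cos(142.1°) + j·sin(142.1°)) = -9.469 + j7.371 V
Step 2 — Sum components: V_total = -1.692 + j16.51 V.
Step 3 — Convert to polar: |V_total| = 16.6 V, ∠V_total = 95.9°.

V_total = 16.6∠95.9° V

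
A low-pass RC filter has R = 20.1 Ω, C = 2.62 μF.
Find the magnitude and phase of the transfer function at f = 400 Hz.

Step 1 — Angular frequency: ω = 2π·400 = 2513 rad/s.
Step 2 — Transfer function: H(jω) = 1/(1 + jωRC).
Step 3 — Denominator: 1 + jωRC = 1 + j·2513·20.1·2.62e-06 = 1 + j0.1324.
Step 4 — H = 0.9828 - j0.1301.
Step 5 — Magnitude: |H| = 0.9914 (-0.1 dB); phase: φ = -7.5°.

|H| = 0.9914 (-0.1 dB), φ = -7.5°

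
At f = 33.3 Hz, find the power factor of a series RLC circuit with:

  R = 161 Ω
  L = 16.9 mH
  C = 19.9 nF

Step 1 — Angular frequency: ω = 2π·f = 2π·33.3 = 209.2 rad/s.
Step 2 — Component impedances:
  R: Z = R = 161 Ω
  L: Z = jωL = j·209.2·0.0169 = 0 + j3.536 Ω
  C: Z = 1/(jωC) = -j/(ω·C) = 0 - j2.402e+05 Ω
Step 3 — Series combination: Z_total = R + L + C = 161 - j2.402e+05 Ω = 2.402e+05∠-90.0° Ω.
Step 4 — Power factor: PF = cos(φ) = Re(Z)/|Z| = 161/2.4017e+05 = 0.0006704.
Step 5 — Type: Im(Z) = -2.402e+05 ⇒ leading (phase φ = -90.0°).

PF = 0.0006704 (leading, φ = -90.0°)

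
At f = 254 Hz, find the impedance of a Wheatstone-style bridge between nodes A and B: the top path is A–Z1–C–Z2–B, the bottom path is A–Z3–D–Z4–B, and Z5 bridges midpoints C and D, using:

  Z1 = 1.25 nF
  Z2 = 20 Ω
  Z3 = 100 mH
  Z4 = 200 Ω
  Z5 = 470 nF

Step 1 — Angular frequency: ω = 2π·f = 2π·254 = 1596 rad/s.
Step 2 — Component impedances:
  Z1: Z = 1/(jωC) = -j/(ω·C) = 0 - j5.013e+05 Ω
  Z2: Z = R = 20 Ω
  Z3: Z = jωL = j·1596·0.1 = 0 + j159.6 Ω
  Z4: Z = R = 200 Ω
  Z5: Z = 1/(jωC) = -j/(ω·C) = 0 - j1333 Ω
Step 3 — Bridge requires nodal analysis (the Z5 bridge couples midpoints C and D, so the two paths cannot be reduced to a simple series/parallel combination). Setting node B to ground and injecting 1 A at node A, the 3-node admittance system at A, C, D solves to V_A = Z_AB = 195.3 + j130.3 Ω = 234.8∠33.7° Ω.

Z = 195.3 + j130.3 Ω = 234.8∠33.7° Ω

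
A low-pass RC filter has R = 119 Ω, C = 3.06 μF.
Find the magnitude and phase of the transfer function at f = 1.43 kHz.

Step 1 — Angular frequency: ω = 2π·1430 = 8985 rad/s.
Step 2 — Transfer function: H(jω) = 1/(1 + jωRC).
Step 3 — Denominator: 1 + jωRC = 1 + j·8985·119·3.06e-06 = 1 + j3.272.
Step 4 — H = 0.08544 - j0.2795.
Step 5 — Magnitude: |H| = 0.2923 (-10.7 dB); phase: φ = -73.0°.

|H| = 0.2923 (-10.7 dB), φ = -73.0°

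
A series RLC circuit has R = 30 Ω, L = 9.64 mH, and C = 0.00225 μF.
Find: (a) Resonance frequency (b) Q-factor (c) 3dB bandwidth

Step 1 — Resonance condition Im(Z)=0 gives ω₀ = 1/√(LC).
Step 2 — ω₀ = 1/√(0.00964·2.25e-09) = 2.147e+05 rad/s.
Step 3 — f₀ = ω₀/(2π) = 3.417e+04 Hz.
Step 4 — Series Q: Q = ω₀L/R = 2.147e+05·0.00964/30 = 69.
Step 5 — 3dB bandwidth: Δω = ω₀/Q = 3112 rad/s; BW = Δω/(2π) = 495.3 Hz.

(a) f₀ = 3.417e+04 Hz  (b) Q = 69  (c) BW = 495.3 Hz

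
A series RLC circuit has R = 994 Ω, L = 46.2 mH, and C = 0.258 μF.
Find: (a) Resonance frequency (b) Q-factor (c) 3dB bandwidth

Step 1 — Resonance condition Im(Z)=0 gives ω₀ = 1/√(LC).
Step 2 — ω₀ = 1/√(0.0462·2.58e-07) = 9159 rad/s.
Step 3 — f₀ = ω₀/(2π) = 1458 Hz.
Step 4 — Series Q: Q = ω₀L/R = 9159·0.0462/994 = 0.4257.
Step 5 — 3dB bandwidth: Δω = ω₀/Q = 2.152e+04 rad/s; BW = Δω/(2π) = 3424 Hz.

(a) f₀ = 1458 Hz  (b) Q = 0.4257  (c) BW = 3424 Hz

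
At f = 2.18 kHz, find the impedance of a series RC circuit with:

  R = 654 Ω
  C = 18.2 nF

Step 1 — Angular frequency: ω = 2π·f = 2π·2180 = 1.37e+04 rad/s.
Step 2 — Component impedances:
  R: Z = R = 654 Ω
  C: Z = 1/(jωC) = -j/(ω·C) = 0 - j4011 Ω
Step 3 — Series combination: Z_total = R + C = 654 - j4011 Ω = 4064∠-80.7° Ω.

Z = 654 - j4011 Ω = 4064∠-80.7° Ω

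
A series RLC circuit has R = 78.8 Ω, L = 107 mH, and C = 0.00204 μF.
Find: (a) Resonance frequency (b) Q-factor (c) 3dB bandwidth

Step 1 — Resonance: ω₀ = 1/√(LC) = 1/√(0.107·2.04e-09) = 6.769e+04 rad/s.
Step 2 — f₀ = ω₀/(2π) = 1.077e+04 Hz.
Step 3 — Series Q: Q = ω₀L/R = 6.769e+04·0.107/78.8 = 91.91.
Step 4 — Bandwidth: Δω = ω₀/Q = 736.4 rad/s; BW = Δω/(2π) = 117.2 Hz.

(a) f₀ = 1.077e+04 Hz  (b) Q = 91.91  (c) BW = 117.2 Hz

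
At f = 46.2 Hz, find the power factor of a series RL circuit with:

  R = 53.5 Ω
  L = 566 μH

Step 1 — Angular frequency: ω = 2π·f = 2π·46.2 = 290.3 rad/s.
Step 2 — Component impedances:
  R: Z = R = 53.5 Ω
  L: Z = jωL = j·290.3·0.000566 = 0 + j0.1643 Ω
Step 3 — Series combination: Z_total = R + L = 53.5 + j0.1643 Ω = 53.5∠0.2° Ω.
Step 4 — Power factor: PF = cos(φ) = Re(Z)/|Z| = 53.5/53.5 = 1.
Step 5 — Type: Im(Z) = 0.1643 ⇒ lagging (phase φ = 0.2°).

PF = 1 (lagging, φ = 0.2°)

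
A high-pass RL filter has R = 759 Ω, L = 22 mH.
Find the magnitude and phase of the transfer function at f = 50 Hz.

Step 1 — Angular frequency: ω = 2π·50 = 314.2 rad/s.
Step 2 — Transfer function: H(jω) = jωL/(R + jωL).
Step 3 — Numerator jωL = j·6.912; denominator R + jωL = 759 + j6.912.
Step 4 — H = 8.291e-05 + j0.009105.
Step 5 — Magnitude: |H| = 0.009106 (-40.8 dB); phase: φ = 89.5°.

|H| = 0.009106 (-40.8 dB), φ = 89.5°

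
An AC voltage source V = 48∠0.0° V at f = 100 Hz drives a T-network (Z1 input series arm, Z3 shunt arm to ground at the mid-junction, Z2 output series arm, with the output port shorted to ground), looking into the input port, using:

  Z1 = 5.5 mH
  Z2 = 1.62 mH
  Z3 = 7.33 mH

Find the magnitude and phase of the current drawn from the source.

Step 1 — Angular frequency: ω = 2π·f = 2π·100 = 628.3 rad/s.
Step 2 — Component impedances:
  Z1: Z = jωL = j·628.3·0.0055 = 0 + j3.456 Ω
  Z2: Z = jωL = j·628.3·0.00162 = 0 + j1.018 Ω
  Z3: Z = jωL = j·628.3·0.00733 = 0 + j4.606 Ω
Step 3 — With the output port shorted to ground, the output series arm Z2 runs from the junction to ground; the shunt arm Z3 also runs from the junction to ground. They appear in parallel: Z3 || Z2 = 0 + j0.8336 Ω.
Step 4 — Series with input arm Z1: Z_in = Z1 + (Z3 || Z2) = 0 + j4.289 Ω = 4.289∠90.0° Ω.
Step 5 — Source phasor: V = 48∠0.0° V = 48 V.
Step 6 — Ohm's law: I = V / Z_total = (48) / (0 + j4.289) = 0 - j11.19 A.
Step 7 — Convert to polar: |I| = 11.19 A, ∠I = -90.0°.

I = 11.19∠-90.0° A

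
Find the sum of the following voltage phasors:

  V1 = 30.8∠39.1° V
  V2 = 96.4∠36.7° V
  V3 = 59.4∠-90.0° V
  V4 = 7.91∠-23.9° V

Step 1 — Convert each phasor to rectangular form:
  V1 = 30.8·(cos(39.1°) + j·sin(39.1°)) = 23.9 + j19.42 V
  V2 = 96.4·(cos(36.7°) + j·sin(36.7°)) = 77.29 + j57.61 V
  V3 = 59.4·(cos(-90.0°) + j·sin(-90.0°)) = 0 - j59.4 V
  V4 = 7.91·(cos(-23.9°) + j·sin(-23.9°)) = 7.232 - j3.205 V
Step 2 — Sum components: V_total = 108.4 + j14.43 V.
Step 3 — Convert to polar: |V_total| = 109.4 V, ∠V_total = 7.6°.

V_total = 109.4∠7.6° V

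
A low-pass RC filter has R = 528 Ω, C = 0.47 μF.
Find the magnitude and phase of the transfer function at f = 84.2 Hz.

Step 1 — Angular frequency: ω = 2π·84.2 = 529 rad/s.
Step 2 — Transfer function: H(jω) = 1/(1 + jωRC).
Step 3 — Denominator: 1 + jωRC = 1 + j·529·528·4.7e-07 = 1 + j0.1313.
Step 4 — H = 0.9831 - j0.1291.
Step 5 — Magnitude: |H| = 0.9915 (-0.1 dB); phase: φ = -7.5°.

|H| = 0.9915 (-0.1 dB), φ = -7.5°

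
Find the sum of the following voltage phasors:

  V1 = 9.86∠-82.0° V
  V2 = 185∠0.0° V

Step 1 — Convert each phasor to rectangular form:
  V1 = 9.86·(cos(-82.0°) + j·sin(-82.0°)) = 1.372 - j9.764 V
  V2 = 185·(cos(0.0°) + j·sin(0.0°)) = 185 V
Step 2 — Sum components: V_total = 186.4 - j9.764 V.
Step 3 — Convert to polar: |V_total| = 186.6 V, ∠V_total = -3.0°.

V_total = 186.6∠-3.0° V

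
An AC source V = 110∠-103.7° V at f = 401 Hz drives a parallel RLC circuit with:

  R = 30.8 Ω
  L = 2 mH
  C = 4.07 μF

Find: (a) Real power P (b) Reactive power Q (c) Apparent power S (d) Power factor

Step 1 — Angular frequency: ω = 2π·f = 2π·401 = 2520 rad/s.
Step 2 — Component impedances:
  R: Z = R = 30.8 Ω
  L: Z = jωL = j·2520·0.002 = 0 + j5.039 Ω
  C: Z = 1/(jωC) = -j/(ω·C) = 0 - j97.52 Ω
Step 3 — Parallel combination: 1/Z_total = 1/R + 1/L + 1/C; Z_total = 0.8902 + j5.16 Ω = 5.236∠80.2° Ω.
Step 4 — Source phasor: V = 110∠-103.7° V = -26.05 - j106.9 V.
Step 5 — Current: I = V / Z = -20.96 + j1.433 A = 21.01∠176.1° A.
Step 6 — Complex power: S = V·I* = 392.9 + j2277 VA.
Step 7 — Real power: P = Re(S) = 392.9 W.
Step 8 — Reactive power: Q = Im(S) = 2277 VAR.
Step 9 — Apparent power: |S| = 2311 VA.
Step 10 — Power factor: PF = P/|S| = 0.17 (lagging).

(a) P = 392.9 W  (b) Q = 2277 VAR  (c) S = 2311 VA  (d) PF = 0.17 (lagging)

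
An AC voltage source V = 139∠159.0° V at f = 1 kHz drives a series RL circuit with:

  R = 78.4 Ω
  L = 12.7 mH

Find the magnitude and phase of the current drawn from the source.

Step 1 — Angular frequency: ω = 2π·f = 2π·1000 = 6283 rad/s.
Step 2 — Component impedances:
  R: Z = R = 78.4 Ω
  L: Z = jωL = j·6283·0.0127 = 0 + j79.8 Ω
Step 3 — Series combination: Z_total = R + L = 78.4 + j79.8 Ω = 111.9∠45.5° Ω.
Step 4 — Source phasor: V = 139∠159.0° V = -129.8 + j49.81 V.
Step 5 — Ohm's law: I = V / Z_total = (-129.8 + j49.81) / (78.4 + j79.8) = -0.4954 + j1.14 A.
Step 6 — Convert to polar: |I| = 1.243 A, ∠I = 113.5°.

I = 1.243∠113.5° A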